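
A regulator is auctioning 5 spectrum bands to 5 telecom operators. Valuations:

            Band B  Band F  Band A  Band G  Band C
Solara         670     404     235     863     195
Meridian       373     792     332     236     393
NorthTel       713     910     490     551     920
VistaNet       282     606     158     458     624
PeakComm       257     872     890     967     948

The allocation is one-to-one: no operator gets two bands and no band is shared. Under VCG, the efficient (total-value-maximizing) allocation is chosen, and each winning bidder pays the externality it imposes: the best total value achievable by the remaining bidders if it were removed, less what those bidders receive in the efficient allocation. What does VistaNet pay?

VistaNet pays $207M.

Efficient allocation: Solara→Band G ($863M), Meridian→Band F ($792M), NorthTel→Band B ($713M), VistaNet→Band C ($624M), PeakComm→Band A ($890M); total welfare W = $3882M.
VistaNet receives Band C at value $624M, so the others get W − 624 = $3258M.
Without VistaNet: best allocation of the remaining 4 bidders over all 5 bands is Solara→Band G ($863M), Meridian→Band F ($792M), NorthTel→Band C ($920M), PeakComm→Band A ($890M), total $3465M.
VCG payment = (others' best without VistaNet) − (others' welfare with VistaNet) = 3465 − 3258 = $207M.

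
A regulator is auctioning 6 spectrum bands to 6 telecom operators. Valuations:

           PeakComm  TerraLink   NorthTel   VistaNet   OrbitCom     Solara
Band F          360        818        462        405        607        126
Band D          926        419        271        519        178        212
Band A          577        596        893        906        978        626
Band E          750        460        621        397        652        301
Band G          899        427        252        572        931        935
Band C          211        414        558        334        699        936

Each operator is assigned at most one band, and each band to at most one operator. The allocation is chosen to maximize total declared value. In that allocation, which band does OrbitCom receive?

OrbitCom receives Band G.

Optimal: PeakComm→Band D ($926M), TerraLink→Band F ($818M), NorthTel→Band E ($621M), VistaNet→Band A ($906M), OrbitCom→Band G ($931M), Solara→Band C ($936M) — total 926+818+621+906+931+936 = $5138M.
Column-greedy (each band in turn goes to its best remaining operator) gives $4612M, worse by 526.
OrbitCom's own top band is Band A ($978M), but forcing OrbitCom→Band A and reassigning the rest optimally gives only $4851M — worse by 287.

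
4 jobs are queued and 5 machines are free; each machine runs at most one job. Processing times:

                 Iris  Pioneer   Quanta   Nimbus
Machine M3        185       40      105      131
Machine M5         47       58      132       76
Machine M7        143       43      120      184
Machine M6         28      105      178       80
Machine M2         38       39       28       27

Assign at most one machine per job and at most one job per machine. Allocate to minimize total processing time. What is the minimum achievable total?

Optimal: Iris→Machine M6 (28 min), Pioneer→Machine M3 (40 min), Quanta→Machine M2 (28 min), Nimbus→Machine M5 (76 min) — total 28+40+28+76 = 172 min.
Column-greedy (each machine in turn goes to its cheapest remaining job) gives 287 min, worse by 115.
Every other assignment is strictly worse.

Minimum total: 172 min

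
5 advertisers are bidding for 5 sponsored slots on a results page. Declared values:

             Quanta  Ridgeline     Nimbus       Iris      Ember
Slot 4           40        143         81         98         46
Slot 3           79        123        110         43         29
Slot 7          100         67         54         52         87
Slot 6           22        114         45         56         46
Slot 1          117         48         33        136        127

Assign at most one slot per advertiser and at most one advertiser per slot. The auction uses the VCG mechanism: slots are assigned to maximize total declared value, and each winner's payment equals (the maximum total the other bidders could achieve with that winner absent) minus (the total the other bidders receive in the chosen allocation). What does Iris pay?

Efficient allocation: Quanta→Slot 7 ($100), Ridgeline→Slot 6 ($114), Nimbus→Slot 3 ($110), Iris→Slot 4 ($98), Ember→Slot 1 ($127); total welfare W = $549.
Iris receives Slot 4 at value $98, so the others get W − 98 = $451.
Without Iris: best allocation of the remaining 4 bidders over all 5 slots is Quanta→Slot 7 ($100), Ridgeline→Slot 4 ($143), Nimbus→Slot 3 ($110), Ember→Slot 1 ($127), total $480.
VCG payment = (others' best without Iris) − (others' welfare with Iris) = 480 − 451 = $29.

Iris pays $29.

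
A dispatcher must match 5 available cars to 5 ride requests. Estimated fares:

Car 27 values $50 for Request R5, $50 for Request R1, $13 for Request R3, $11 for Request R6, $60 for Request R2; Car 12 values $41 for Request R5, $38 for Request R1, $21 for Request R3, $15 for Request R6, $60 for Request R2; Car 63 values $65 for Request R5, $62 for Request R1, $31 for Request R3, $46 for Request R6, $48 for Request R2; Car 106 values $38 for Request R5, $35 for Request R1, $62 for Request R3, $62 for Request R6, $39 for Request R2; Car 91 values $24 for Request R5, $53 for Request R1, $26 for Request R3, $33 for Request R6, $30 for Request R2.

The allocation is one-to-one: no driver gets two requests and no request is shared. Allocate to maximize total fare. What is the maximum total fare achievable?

Maximum total: $271

This is a one-to-one assignment (maximum-weight bipartite matching).
Optimal: Car 27→Request R5 ($50), Car 12→Request R2 ($60), Car 63→Request R6 ($46), Car 106→Request R3 ($62), Car 91→Request R1 ($53) — total 50+60+46+62+53 = $271.
Column-greedy (each request in turn goes to its best remaining driver) gives $255, worse by 16.
Next-best assignment: Car 27→Request R1, Car 12→Request R2, Car 63→Request R5, Car 106→Request R3, Car 91→Request R6 = $270.
Swapping Car 106↔Car 63 (Car 106→Request R6 $62, Car 63→Request R3 $31) loses 15.
Every other assignment is strictly worse.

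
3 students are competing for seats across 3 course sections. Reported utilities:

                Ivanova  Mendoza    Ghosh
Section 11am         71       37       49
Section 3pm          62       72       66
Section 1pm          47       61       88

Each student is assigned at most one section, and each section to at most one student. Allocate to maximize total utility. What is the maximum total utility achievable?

Maximum total: 231 points

Optimal: Ivanova→Section 11am (71 points), Mendoza→Section 3pm (72 points), Ghosh→Section 1pm (88 points) — total 71+72+88 = 231 points.
Next-best assignment: Ivanova→Section 11am, Mendoza→Section 1pm, Ghosh→Section 3pm = 198 points.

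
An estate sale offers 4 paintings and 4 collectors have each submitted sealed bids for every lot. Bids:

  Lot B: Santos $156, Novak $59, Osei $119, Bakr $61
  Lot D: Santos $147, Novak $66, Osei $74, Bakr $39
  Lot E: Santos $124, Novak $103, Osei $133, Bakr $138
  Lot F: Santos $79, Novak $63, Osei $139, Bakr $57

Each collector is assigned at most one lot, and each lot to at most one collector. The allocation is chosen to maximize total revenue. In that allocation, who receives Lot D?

Novak receives Lot D.

Optimal: Santos→Lot B ($156), Novak→Lot D ($66), Osei→Lot F ($139), Bakr→Lot E ($138) — total 156+66+139+138 = $499.
Column-greedy (each lot in turn goes to its best remaining collector) gives $431, worse by 68.
Next-best assignment: Santos→Lot D, Novak→Lot B, Osei→Lot F, Bakr→Lot E = $483.
Every other assignment is strictly worse.
Novak's own top lot is Lot E ($103), but forcing Novak→Lot E and reassigning the rest optimally gives only $450 — worse by 49.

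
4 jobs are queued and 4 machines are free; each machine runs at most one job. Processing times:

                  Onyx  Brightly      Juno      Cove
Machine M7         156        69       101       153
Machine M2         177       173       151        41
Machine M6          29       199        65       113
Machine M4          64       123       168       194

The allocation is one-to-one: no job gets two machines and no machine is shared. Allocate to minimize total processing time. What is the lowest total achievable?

Min total: 239 min

Optimal: Onyx→Machine M4 (64 min), Brightly→Machine M7 (69 min), Juno→Machine M6 (65 min), Cove→Machine M2 (41 min) — total 64+69+65+41 = 239 min.
Min-entry greedy (repeatedly take the single cheapest remaining cell) gives 307 min, worse by 68.
Checked against all permutations: 239 min is optimal.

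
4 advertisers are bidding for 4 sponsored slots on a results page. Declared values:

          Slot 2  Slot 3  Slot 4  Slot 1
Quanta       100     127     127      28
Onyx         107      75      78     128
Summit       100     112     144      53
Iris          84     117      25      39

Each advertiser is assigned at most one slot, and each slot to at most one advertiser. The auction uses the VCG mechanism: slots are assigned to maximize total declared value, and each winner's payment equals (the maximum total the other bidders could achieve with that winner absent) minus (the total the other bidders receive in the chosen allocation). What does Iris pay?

Efficient allocation: Quanta→Slot 2 ($100), Onyx→Slot 1 ($128), Summit→Slot 4 ($144), Iris→Slot 3 ($117); total welfare W = $489.
Iris receives Slot 3 at value $117, so the others get W − 117 = $372.
Without Iris: best allocation of the remaining 3 bidders over all 4 slots is Quanta→Slot 3 ($127), Onyx→Slot 1 ($128), Summit→Slot 4 ($144), total $399.
VCG payment = (others' best without Iris) − (others' welfare with Iris) = 399 − 372 = $27.

Iris pays $27.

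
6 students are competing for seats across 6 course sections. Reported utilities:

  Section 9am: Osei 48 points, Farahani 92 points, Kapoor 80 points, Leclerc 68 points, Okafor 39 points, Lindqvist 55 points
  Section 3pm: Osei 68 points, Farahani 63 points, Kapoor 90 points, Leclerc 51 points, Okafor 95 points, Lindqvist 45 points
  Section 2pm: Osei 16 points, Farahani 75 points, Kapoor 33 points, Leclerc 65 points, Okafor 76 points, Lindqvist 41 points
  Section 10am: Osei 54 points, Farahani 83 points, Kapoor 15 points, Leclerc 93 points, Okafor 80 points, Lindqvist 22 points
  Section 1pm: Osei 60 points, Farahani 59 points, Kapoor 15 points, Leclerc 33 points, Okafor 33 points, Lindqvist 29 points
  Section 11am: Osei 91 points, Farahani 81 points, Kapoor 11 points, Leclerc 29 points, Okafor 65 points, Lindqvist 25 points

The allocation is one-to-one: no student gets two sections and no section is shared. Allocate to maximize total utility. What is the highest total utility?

Max total: 471 points

This is the linear assignment problem.
Optimal: Osei→Section 11am (91 points), Farahani→Section 9am (92 points), Kapoor→Section 3pm (90 points), Leclerc→Section 10am (93 points), Okafor→Section 2pm (76 points), Lindqvist→Section 1pm (29 points) — total 91+92+90+93+76+29 = 471 points.
Column-greedy (each section in turn goes to its best remaining student) gives 346 points, worse by 125.
Every other assignment is strictly worse.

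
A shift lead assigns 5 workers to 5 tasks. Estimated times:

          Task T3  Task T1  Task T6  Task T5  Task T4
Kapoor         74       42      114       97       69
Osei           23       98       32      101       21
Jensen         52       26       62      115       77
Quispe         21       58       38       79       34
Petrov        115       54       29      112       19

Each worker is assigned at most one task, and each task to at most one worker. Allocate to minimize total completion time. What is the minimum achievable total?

This is a one-to-one assignment (minimum-cost bipartite matching).
Optimal: Kapoor→Task T5 (97 min), Osei→Task T4 (21 min), Jensen→Task T1 (26 min), Quispe→Task T3 (21 min), Petrov→Task T6 (29 min) — total 97+21+26+21+29 = 194 min.
Min-entry greedy (repeatedly take the single cheapest remaining cell) gives 195 min, worse by 1.
Next-best assignment: Kapoor→Task T5, Osei→Task T6, Jensen→Task T1, Quispe→Task T3, Petrov→Task T4 = 195 min.
Swapping Jensen↔Osei (Jensen→Task T4 77 min, Osei→Task T1 98 min) adds 128.
Checked against all permutations: 194 min is optimal.

Min total: 194 min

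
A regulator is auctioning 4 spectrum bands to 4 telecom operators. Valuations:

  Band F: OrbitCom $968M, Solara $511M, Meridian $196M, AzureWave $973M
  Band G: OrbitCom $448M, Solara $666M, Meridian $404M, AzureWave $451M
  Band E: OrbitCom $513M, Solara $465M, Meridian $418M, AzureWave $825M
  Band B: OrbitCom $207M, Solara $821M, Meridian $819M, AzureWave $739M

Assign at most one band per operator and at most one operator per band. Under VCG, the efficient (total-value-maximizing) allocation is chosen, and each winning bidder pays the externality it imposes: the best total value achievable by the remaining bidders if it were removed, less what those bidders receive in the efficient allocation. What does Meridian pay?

Meridian pays $155M.

Efficient allocation: OrbitCom→Band F ($968M), Solara→Band G ($666M), Meridian→Band B ($819M), AzureWave→Band E ($825M); total welfare W = $3278M.
Meridian receives Band B at value $819M, so the others get W − 819 = $2459M.
Without Meridian: best allocation of the remaining 3 bidders over all 4 bands is OrbitCom→Band F ($968M), Solara→Band B ($821M), AzureWave→Band E ($825M), total $2614M.
VCG payment = (others' best without Meridian) − (others' welfare with Meridian) = 2614 − 2459 = $155M.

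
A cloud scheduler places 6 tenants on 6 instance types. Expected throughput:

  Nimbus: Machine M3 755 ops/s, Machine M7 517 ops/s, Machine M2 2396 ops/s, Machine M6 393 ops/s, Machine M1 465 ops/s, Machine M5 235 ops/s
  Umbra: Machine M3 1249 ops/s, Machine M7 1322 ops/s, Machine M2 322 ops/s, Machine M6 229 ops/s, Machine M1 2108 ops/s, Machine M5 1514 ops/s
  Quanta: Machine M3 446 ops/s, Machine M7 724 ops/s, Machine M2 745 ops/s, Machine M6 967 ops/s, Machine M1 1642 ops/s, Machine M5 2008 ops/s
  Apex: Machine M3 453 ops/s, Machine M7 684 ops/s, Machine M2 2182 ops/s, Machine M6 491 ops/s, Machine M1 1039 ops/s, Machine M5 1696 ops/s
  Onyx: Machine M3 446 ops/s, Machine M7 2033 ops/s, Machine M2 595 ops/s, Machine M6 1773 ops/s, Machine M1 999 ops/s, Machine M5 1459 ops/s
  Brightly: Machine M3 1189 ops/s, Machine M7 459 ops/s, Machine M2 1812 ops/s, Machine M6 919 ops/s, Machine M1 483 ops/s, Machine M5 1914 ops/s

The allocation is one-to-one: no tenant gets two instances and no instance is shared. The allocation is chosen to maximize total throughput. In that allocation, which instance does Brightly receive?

Optimal: Nimbus→Machine M2 (2396 ops/s), Umbra→Machine M1 (2108 ops/s), Quanta→Machine M6 (967 ops/s), Apex→Machine M5 (1696 ops/s), Onyx→Machine M7 (2033 ops/s), Brightly→Machine M3 (1189 ops/s) — total 2396+2108+967+1696+2033+1189 = 10389 ops/s.
Column-greedy (each instance in turn goes to its best remaining tenant) gives 9598 ops/s, worse by 791.
Next-best assignment: Nimbus→Machine M2, Umbra→Machine M1, Quanta→Machine M5, Apex→Machine M6, Onyx→Machine M7, Brightly→Machine M3 = 10225 ops/s.
Swapping Quanta↔Nimbus (Quanta→Machine M2 745 ops/s, Nimbus→Machine M6 393 ops/s) loses 2225.
Brightly's own top instance is Machine M5 (1914 ops/s), but forcing Brightly→Machine M5 and reassigning the rest optimally gives only 9959 ops/s — worse by 430.

Brightly receives Machine M3.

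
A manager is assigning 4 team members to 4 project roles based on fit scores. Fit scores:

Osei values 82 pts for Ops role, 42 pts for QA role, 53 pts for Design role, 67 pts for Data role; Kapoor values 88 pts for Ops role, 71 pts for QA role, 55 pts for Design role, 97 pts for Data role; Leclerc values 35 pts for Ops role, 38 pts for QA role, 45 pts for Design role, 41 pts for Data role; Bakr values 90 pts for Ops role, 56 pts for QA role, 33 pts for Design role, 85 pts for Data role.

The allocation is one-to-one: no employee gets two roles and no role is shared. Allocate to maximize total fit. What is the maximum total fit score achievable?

Optimal: Osei→Ops role (82 pts), Kapoor→QA role (71 pts), Leclerc→Design role (45 pts), Bakr→Data role (85 pts) — total 82+71+45+85 = 283 pts.
Max-entry greedy (repeatedly take the single best remaining cell) gives 278 pts, worse by 5.
Next-best assignment: Osei→Ops role, Kapoor→Data role, Leclerc→Design role, Bakr→QA role = 280 pts.

Max total: 283 pts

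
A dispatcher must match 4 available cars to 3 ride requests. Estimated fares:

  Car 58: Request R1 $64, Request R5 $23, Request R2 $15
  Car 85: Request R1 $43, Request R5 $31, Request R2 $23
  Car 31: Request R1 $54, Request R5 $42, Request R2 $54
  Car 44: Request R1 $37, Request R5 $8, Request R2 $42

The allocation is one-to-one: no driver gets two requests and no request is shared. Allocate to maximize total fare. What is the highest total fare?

Max total: $149

Optimal: Car 58→Request R1 ($64), Car 85→Request R5 ($31), Car 31→Request R2 ($54) — total 64+31+54 = $149.
Column-greedy (each request in turn goes to its best remaining driver) gives $148, worse by 1.
No other one-to-one assignment exceeds $149.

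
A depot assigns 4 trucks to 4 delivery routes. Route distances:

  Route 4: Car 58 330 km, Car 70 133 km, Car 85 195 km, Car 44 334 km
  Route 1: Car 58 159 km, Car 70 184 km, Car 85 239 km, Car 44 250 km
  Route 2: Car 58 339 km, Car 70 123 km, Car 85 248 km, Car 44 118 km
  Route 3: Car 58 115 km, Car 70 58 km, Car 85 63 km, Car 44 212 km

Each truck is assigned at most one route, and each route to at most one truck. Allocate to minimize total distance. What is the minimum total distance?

Minimum total: 473 km

Optimal: Car 58→Route 1 (159 km), Car 70→Route 4 (133 km), Car 85→Route 3 (63 km), Car 44→Route 2 (118 km) — total 159+133+63+118 = 473 km.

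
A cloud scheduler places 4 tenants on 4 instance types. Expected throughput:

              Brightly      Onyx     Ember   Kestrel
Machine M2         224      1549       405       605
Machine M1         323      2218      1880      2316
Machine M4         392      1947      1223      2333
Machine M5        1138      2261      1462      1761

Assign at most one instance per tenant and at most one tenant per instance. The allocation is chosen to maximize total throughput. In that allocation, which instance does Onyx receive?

Treat this as an assignment problem: match each tenant to one instance.
Optimal: Brightly→Machine M5 (1138 ops/s), Onyx→Machine M2 (1549 ops/s), Ember→Machine M1 (1880 ops/s), Kestrel→Machine M4 (2333 ops/s) — total 1138+1549+1880+2333 = 6900 ops/s.
Column-greedy (each instance in turn goes to its best remaining tenant) gives 6226 ops/s, worse by 674.
Next-best assignment: Brightly→Machine M2, Onyx→Machine M5, Ember→Machine M1, Kestrel→Machine M4 = 6698 ops/s.
Onyx's own top instance is Machine M5 (2261 ops/s), but forcing Onyx→Machine M5 and reassigning the rest optimally gives only 6698 ops/s — worse by 202.

Onyx receives Machine M2.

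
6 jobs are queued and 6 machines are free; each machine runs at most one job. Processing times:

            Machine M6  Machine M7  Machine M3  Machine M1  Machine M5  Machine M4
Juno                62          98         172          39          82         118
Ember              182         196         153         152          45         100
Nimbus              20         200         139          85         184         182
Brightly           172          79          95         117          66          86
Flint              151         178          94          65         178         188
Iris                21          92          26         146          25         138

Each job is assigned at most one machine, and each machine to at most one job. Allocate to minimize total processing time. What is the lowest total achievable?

This is a one-to-one assignment (minimum-cost bipartite matching).
Optimal: Juno→Machine M7 (98 min), Ember→Machine M5 (45 min), Nimbus→Machine M6 (20 min), Brightly→Machine M4 (86 min), Flint→Machine M1 (65 min), Iris→Machine M3 (26 min) — total 98+45+20+86+65+26 = 340 min.
Min-entry greedy (repeatedly take the single cheapest remaining cell) gives 357 min, worse by 17.
Next-best assignment: Juno→Machine M4, Ember→Machine M5, Nimbus→Machine M6, Brightly→Machine M7, Flint→Machine M1, Iris→Machine M3 = 353 min.

Min total: 340 min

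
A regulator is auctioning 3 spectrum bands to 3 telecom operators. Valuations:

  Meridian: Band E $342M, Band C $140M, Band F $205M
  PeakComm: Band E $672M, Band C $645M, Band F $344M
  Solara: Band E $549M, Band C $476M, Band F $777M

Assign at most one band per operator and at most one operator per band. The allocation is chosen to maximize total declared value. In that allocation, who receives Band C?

This is a one-to-one assignment (maximum-weight bipartite matching).
Optimal: Meridian→Band E ($342M), PeakComm→Band C ($645M), Solara→Band F ($777M) — total 342+645+777 = $1764M.
Column-greedy (each band in turn goes to its best remaining operator) gives $1353M, worse by 411.
Next-best assignment: Meridian→Band C, PeakComm→Band E, Solara→Band F = $1589M.
Swapping Solara↔Meridian (Solara→Band E $549M, Meridian→Band F $205M) loses 365.
Every other assignment is strictly worse.
PeakComm's own top band is Band E ($672M), but forcing PeakComm→Band E and reassigning the rest optimally gives only $1589M — worse by 175.

PeakComm receives Band C.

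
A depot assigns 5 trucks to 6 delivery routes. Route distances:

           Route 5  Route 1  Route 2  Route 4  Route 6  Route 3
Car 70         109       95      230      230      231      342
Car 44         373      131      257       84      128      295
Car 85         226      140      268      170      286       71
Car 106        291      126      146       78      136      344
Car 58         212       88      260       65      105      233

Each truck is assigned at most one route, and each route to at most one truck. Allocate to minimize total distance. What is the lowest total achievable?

Minimum total: 474 km

Optimal: Car 70→Route 5 (109 km), Car 44→Route 6 (128 km), Car 85→Route 3 (71 km), Car 106→Route 4 (78 km), Car 58→Route 1 (88 km) — total 109+128+71+78+88 = 474 km.
Row-greedy (each truck in turn takes its cheapest remaining route) gives 598 km, worse by 124.
Next-best assignment: Car 70→Route 5, Car 44→Route 4, Car 85→Route 3, Car 106→Route 6, Car 58→Route 1 = 488 km.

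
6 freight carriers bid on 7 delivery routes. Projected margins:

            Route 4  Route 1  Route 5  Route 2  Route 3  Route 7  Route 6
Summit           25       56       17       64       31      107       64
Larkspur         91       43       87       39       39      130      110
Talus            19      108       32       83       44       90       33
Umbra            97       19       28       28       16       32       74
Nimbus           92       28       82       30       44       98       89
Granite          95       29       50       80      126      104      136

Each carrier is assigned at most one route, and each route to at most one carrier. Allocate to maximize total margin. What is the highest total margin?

Maximum total: $630k

Treat this as an assignment problem: match each carrier to one route.
Optimal: Summit→Route 7 ($107k), Larkspur→Route 6 ($110k), Talus→Route 1 ($108k), Umbra→Route 4 ($97k), Nimbus→Route 5 ($82k), Granite→Route 3 ($126k) — total 107+110+108+97+82+126 = $630k.
Column-greedy (each route in turn goes to its best remaining carrier) gives $523k, worse by 107.
Next-best assignment: Summit→Route 2, Larkspur→Route 7, Talus→Route 1, Umbra→Route 4, Nimbus→Route 5, Granite→Route 6 = $617k.
Checked against all permutations: $630k is optimal.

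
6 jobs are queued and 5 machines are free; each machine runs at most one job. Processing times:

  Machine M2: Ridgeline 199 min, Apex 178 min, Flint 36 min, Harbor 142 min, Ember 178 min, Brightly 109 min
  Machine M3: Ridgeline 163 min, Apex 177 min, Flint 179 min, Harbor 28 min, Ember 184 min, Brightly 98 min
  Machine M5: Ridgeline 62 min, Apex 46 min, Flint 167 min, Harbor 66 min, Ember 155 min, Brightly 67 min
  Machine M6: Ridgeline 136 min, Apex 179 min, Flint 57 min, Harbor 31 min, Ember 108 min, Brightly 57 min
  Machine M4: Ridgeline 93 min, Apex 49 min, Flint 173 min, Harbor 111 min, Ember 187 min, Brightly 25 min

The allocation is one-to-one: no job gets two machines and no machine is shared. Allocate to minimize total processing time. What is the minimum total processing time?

Minimum total: 232 min

Optimal: Flint→Machine M2 (36 min), Harbor→Machine M3 (28 min), Ridgeline→Machine M5 (62 min), Brightly→Machine M6 (57 min), Apex→Machine M4 (49 min) — total 36+28+62+57+49 = 232 min.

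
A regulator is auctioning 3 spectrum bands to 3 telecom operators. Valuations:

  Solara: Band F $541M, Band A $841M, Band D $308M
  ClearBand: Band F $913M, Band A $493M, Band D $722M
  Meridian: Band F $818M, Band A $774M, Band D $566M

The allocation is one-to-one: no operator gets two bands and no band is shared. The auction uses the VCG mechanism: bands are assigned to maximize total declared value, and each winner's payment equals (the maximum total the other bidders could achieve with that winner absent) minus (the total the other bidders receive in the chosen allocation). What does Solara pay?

Solara pays $147M.

Efficient allocation: Solara→Band A ($841M), ClearBand→Band D ($722M), Meridian→Band F ($818M); total welfare W = $2381M.
Solara receives Band A at value $841M, so the others get W − 841 = $1540M.
Without Solara: best allocation of the remaining 2 bidders over all 3 bands is ClearBand→Band F ($913M), Meridian→Band A ($774M), total $1687M.
VCG payment = (others' best without Solara) − (others' welfare with Solara) = 1687 − 1540 = $147M.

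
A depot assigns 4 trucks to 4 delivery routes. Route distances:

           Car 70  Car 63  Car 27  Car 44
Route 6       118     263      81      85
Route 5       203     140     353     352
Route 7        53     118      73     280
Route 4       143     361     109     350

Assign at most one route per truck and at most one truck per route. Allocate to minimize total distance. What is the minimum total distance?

Optimal: Car 70→Route 7 (53 km), Car 63→Route 5 (140 km), Car 27→Route 4 (109 km), Car 44→Route 6 (85 km) — total 53+140+109+85 = 387 km.
Min-entry greedy (repeatedly take the single cheapest remaining cell) gives 624 km, worse by 237.

Minimum total: 387 km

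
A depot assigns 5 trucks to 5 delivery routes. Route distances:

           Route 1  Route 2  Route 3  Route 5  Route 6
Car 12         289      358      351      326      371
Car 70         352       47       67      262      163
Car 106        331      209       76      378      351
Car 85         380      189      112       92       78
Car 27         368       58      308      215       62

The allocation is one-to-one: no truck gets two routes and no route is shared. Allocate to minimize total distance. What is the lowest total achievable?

Treat this as an assignment problem: match each truck to one route.
Optimal: Car 12→Route 1 (289 km), Car 70→Route 2 (47 km), Car 106→Route 3 (76 km), Car 85→Route 5 (92 km), Car 27→Route 6 (62 km) — total 289+47+76+92+62 = 566 km.
Row-greedy (each truck in turn takes its cheapest remaining route) gives 705 km, worse by 139.
Next-best assignment: Car 12→Route 1, Car 70→Route 6, Car 106→Route 3, Car 85→Route 5, Car 27→Route 2 = 678 km.
Every other assignment is strictly worse.

Minimum total: 566 km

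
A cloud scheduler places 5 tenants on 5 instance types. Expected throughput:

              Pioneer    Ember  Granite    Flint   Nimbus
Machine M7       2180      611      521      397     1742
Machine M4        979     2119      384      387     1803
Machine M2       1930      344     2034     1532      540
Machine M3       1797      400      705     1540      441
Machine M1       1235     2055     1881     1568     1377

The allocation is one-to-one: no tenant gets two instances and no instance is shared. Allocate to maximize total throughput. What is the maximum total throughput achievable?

Optimal: Pioneer→Machine M7 (2180 ops/s), Ember→Machine M1 (2055 ops/s), Granite→Machine M2 (2034 ops/s), Flint→Machine M3 (1540 ops/s), Nimbus→Machine M4 (1803 ops/s) — total 2180+2055+2034+1540+1803 = 9612 ops/s.
Max-entry greedy (repeatedly take the single best remaining cell) gives 8342 ops/s, worse by 1270.
Swapping Nimbus↔Granite (Nimbus→Machine M2 540 ops/s, Granite→Machine M4 384 ops/s) loses 2913.
No other one-to-one assignment exceeds 9612 ops/s.

Max total: 9612 ops/s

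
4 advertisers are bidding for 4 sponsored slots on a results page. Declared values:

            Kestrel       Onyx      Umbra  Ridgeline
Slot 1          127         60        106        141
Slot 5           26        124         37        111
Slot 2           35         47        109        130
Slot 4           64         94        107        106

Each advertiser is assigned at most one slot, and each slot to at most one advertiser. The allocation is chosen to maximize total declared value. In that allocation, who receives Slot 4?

Umbra receives Slot 4.

This is the linear assignment problem.
Optimal: Kestrel→Slot 1 ($127), Onyx→Slot 5 ($124), Umbra→Slot 4 ($107), Ridgeline→Slot 2 ($130) — total 127+124+107+130 = $488.
Next-best assignment: Kestrel→Slot 1, Onyx→Slot 5, Umbra→Slot 2, Ridgeline→Slot 4 = $466.
Umbra's own top slot is Slot 2 ($109), but forcing Umbra→Slot 2 and reassigning the rest optimally gives only $466 — worse by 22.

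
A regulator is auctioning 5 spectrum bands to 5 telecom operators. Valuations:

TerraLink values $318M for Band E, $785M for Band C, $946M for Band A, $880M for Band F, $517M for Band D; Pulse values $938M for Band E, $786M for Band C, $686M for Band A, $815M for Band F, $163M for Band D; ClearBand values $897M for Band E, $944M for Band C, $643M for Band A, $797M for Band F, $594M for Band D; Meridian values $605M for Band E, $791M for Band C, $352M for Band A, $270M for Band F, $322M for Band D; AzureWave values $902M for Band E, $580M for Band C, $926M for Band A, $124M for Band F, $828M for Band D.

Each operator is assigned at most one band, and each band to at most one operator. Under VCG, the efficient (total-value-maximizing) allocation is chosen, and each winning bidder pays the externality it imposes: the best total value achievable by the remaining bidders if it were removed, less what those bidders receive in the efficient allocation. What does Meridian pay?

Efficient allocation: TerraLink→Band A ($946M), Pulse→Band E ($938M), ClearBand→Band F ($797M), Meridian→Band C ($791M), AzureWave→Band D ($828M); total welfare W = $4300M.
Meridian receives Band C at value $791M, so the others get W − 791 = $3509M.
Without Meridian: best allocation of the remaining 4 bidders over all 5 bands is TerraLink→Band F ($880M), Pulse→Band E ($938M), ClearBand→Band C ($944M), AzureWave→Band A ($926M), total $3688M.
VCG payment = (others' best without Meridian) − (others' welfare with Meridian) = 3688 − 3509 = $179M.

Meridian pays $179M.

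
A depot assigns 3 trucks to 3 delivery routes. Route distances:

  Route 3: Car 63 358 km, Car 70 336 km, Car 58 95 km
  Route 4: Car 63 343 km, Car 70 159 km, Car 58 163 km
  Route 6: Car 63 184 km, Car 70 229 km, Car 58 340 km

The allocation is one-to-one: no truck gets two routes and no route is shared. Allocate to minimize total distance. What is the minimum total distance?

Optimal: Car 63→Route 6 (184 km), Car 70→Route 4 (159 km), Car 58→Route 3 (95 km) — total 184+159+95 = 438 km.
Next-best assignment: Car 63→Route 4, Car 70→Route 6, Car 58→Route 3 = 667 km.

Min total: 438 km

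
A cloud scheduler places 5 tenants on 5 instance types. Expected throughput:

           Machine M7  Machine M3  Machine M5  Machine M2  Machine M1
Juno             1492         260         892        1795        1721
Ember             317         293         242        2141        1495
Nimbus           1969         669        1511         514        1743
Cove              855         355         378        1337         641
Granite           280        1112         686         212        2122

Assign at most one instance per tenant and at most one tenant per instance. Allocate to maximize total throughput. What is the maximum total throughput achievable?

Optimal: Juno→Machine M7 (1492 ops/s), Ember→Machine M2 (2141 ops/s), Nimbus→Machine M5 (1511 ops/s), Cove→Machine M3 (355 ops/s), Granite→Machine M1 (2122 ops/s) — total 1492+2141+1511+355+2122 = 7621 ops/s.
Column-greedy (each instance in turn goes to its best remaining tenant) gives 6755 ops/s, worse by 866.
Next-best assignment: Juno→Machine M5, Ember→Machine M2, Nimbus→Machine M7, Cove→Machine M3, Granite→Machine M1 = 7479 ops/s.
No other one-to-one assignment exceeds 7621 ops/s.

Max total: 7621 ops/s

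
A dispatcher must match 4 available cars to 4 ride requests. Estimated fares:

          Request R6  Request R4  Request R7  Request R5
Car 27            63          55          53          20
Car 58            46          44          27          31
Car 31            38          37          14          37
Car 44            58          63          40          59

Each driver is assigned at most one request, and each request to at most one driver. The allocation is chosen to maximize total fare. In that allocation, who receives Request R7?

Car 27 receives Request R7.

Optimal: Car 27→Request R7 ($53), Car 58→Request R6 ($46), Car 31→Request R5 ($37), Car 44→Request R4 ($63) — total 53+46+37+63 = $199.
Max-entry greedy (repeatedly take the single best remaining cell) gives $190, worse by 9.
Car 27's own top request is Request R6 ($63), but forcing Car 27→Request R6 and reassigning the rest optimally gives only $190 — worse by 9.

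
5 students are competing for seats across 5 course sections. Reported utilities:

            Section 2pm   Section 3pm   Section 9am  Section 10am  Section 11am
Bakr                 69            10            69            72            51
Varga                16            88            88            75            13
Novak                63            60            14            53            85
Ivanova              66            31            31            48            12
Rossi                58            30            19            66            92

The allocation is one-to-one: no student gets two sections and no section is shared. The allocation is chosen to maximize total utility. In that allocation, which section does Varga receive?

Varga receives Section 9am.

This is the linear assignment problem.
Optimal: Bakr→Section 10am (72 points), Varga→Section 9am (88 points), Novak→Section 3pm (60 points), Ivanova→Section 2pm (66 points), Rossi→Section 11am (92 points) — total 72+88+60+66+92 = 378 points.
Next-best assignment: Bakr→Section 9am, Varga→Section 3pm, Novak→Section 11am, Ivanova→Section 2pm, Rossi→Section 10am = 374 points.
Every other assignment is strictly worse.
Varga's own top section is Section 3pm (88 points), but forcing Varga→Section 3pm and reassigning the rest optimally gives only 374 points — worse by 4.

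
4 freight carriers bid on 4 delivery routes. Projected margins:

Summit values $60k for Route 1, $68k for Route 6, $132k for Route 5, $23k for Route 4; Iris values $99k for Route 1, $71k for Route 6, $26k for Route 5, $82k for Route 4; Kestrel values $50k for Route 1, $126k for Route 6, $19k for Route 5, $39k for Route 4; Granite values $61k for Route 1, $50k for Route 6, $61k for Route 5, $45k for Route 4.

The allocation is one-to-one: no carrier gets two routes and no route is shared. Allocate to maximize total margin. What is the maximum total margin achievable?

Maximum total: $402k

Optimal: Summit→Route 5 ($132k), Iris→Route 1 ($99k), Kestrel→Route 6 ($126k), Granite→Route 4 ($45k) — total 132+99+126+45 = $402k.
No other one-to-one assignment exceeds $402k.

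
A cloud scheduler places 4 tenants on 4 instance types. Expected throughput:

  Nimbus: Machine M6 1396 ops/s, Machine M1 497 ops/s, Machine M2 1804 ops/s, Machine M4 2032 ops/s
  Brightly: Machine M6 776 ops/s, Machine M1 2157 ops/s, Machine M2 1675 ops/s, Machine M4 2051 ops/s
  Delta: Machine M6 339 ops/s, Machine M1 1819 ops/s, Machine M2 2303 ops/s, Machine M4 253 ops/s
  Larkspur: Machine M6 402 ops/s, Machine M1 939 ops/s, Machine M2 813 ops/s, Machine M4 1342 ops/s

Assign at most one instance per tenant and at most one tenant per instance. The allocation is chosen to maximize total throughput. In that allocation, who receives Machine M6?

This is a one-to-one assignment (maximum-weight bipartite matching).
Optimal: Nimbus→Machine M6 (1396 ops/s), Brightly→Machine M1 (2157 ops/s), Delta→Machine M2 (2303 ops/s), Larkspur→Machine M4 (1342 ops/s) — total 1396+2157+2303+1342 = 7198 ops/s.
Max-entry greedy (repeatedly take the single best remaining cell) gives 6894 ops/s, worse by 304.
Next-best assignment: Nimbus→Machine M4, Brightly→Machine M1, Delta→Machine M2, Larkspur→Machine M6 = 6894 ops/s.
Nimbus's own top instance is Machine M4 (2032 ops/s), but forcing Nimbus→Machine M4 and reassigning the rest optimally gives only 6894 ops/s — worse by 304.

Nimbus receives Machine M6.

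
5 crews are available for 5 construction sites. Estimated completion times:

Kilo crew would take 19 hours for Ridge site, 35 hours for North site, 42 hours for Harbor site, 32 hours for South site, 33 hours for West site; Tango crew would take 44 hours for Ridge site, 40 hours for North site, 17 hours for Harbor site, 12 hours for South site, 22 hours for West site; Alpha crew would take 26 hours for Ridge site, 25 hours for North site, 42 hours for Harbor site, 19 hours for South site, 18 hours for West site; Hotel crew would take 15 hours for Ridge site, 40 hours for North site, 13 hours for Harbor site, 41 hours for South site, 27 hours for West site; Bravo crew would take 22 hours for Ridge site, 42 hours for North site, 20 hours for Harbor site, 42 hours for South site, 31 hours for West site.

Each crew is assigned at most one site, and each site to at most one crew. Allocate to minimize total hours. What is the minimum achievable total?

Minimum total: 100 hours

Optimal: Kilo crew→Ridge site (19 hours), Tango crew→South site (12 hours), Alpha crew→North site (25 hours), Hotel crew→Harbor site (13 hours), Bravo crew→West site (31 hours) — total 19+12+25+13+31 = 100 hours.
Column-greedy (each site in turn goes to its cheapest remaining crew) gives 120 hours, worse by 20.
No other one-to-one assignment undercuts 100 hours.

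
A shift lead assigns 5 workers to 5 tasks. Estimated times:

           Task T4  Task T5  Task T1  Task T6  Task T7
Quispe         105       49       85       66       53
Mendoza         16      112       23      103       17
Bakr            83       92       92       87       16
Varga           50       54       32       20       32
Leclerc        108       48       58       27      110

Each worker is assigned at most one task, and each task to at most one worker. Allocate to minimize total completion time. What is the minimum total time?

Min total: 140 min

This is a one-to-one assignment (minimum-cost bipartite matching).
Optimal: Quispe→Task T5 (49 min), Mendoza→Task T4 (16 min), Bakr→Task T7 (16 min), Varga→Task T1 (32 min), Leclerc→Task T6 (27 min) — total 49+16+16+32+27 = 140 min.
Min-entry greedy (repeatedly take the single cheapest remaining cell) gives 185 min, worse by 45.
Checked against all permutations: 140 min is optimal.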